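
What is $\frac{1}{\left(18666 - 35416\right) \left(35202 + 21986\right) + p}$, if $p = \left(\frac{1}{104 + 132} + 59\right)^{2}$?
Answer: $- \frac{55696}{53350948798375} \approx -1.044 \cdot 10^{-9}$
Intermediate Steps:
$p = \frac{193905625}{55696}$ ($p = \left(\frac{1}{236} + 59\right)^{2} = \left(\frac{13925}{236}\right)^{2} = \frac{193905625}{55696} \approx 3481.5$)
$\frac{1}{\left(18666 - 35416\right) \left(35202 + 21986\right) + p} = \frac{1}{\left(18666 - 35416\right) \left(35202 + 21986\right) + \frac{193905625}{55696}} = \frac{1}{\left(-16750\right) 57188 + \frac{193905625}{55696}} = \frac{1}{-957899000 + \frac{193905625}{55696}} = \frac{1}{- \frac{53350948798375}{55696}} = - \frac{55696}{53350948798375}$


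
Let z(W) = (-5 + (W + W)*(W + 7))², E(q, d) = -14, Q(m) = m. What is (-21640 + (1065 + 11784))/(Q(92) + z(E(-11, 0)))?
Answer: -8791/36573 ≈ -0.24037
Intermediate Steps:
z(W) = (-5 + 2*W*(7 + W))² (z(W) = (-5 + (2*W)*(7 + W))² = (-5 + 2*W*(7 + W))²)
(-21640 + (1065 + 11784))/(Q(92) + z(E(-11, 0))) = (-21640 + (1065 + 11784))/(92 + (-5 + 2*(-14)² + 14*(-14))²) = (-21640 + 12849)/(92 + (-5 + 2*196 - 196)²) = -8791/(92 + (-5 + 392 - 196)²) = -8791/(92 + 191²) = -8791/(92 + 36481) = -8791/36573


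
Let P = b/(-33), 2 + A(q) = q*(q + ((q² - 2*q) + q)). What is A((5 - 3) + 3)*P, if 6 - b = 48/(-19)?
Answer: -6642/209 ≈ -31.780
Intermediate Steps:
b = 162/19 (b = 6 - 48/(-19) = 6 - 48*(-1)/19 = 6 - 1*(-48/19) = 6 + 48/19 = 162/19 ≈ 8.5263)
A(q) = -2 + q³ (A(q) = -2 + q*(q + ((q² - 2*q) + q)) = -2 + q*(q + (q² - q)) = -2 + q*q² = -2 + q³)
P = -54/209 (P = (162/19)/(-33) = (162/19)*(-1/33) = -54/209 ≈ -0.25837)
A((5 - 3) + 3)*P = (-2 + ((5 - 3) + 3)³)*(-54/209) = (-2 + (2 + 3)³)*(-54/209) = (-2 + 5³)*(-54/209) = (-2 + 125)*(-54/209) = 123*(-54/209) = -6642/209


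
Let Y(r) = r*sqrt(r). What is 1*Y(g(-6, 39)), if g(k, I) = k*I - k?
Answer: -456*I*sqrt(57) ≈ -3442.7*I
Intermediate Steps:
g(k, I) = -k + I*k (g(k, I) = I*k - k = -k + I*k)
Y(r) = r**(3/2)
1*Y(g(-6, 39)) = 1*(-6*(-1 + 39))**(3/2) = 1*(-6*38)**(3/2) = 1*(-228)**(3/2) = 1*(-456*I*sqrt(57)) = -456*I*sqrt(57)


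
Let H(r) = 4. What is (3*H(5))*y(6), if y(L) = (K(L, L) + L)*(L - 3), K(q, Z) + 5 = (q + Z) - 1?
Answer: 432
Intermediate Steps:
K(q, Z) = -6 + Z + q (K(q, Z) = -5 + ((q + Z) - 1) = -5 + ((Z + q) - 1) = -5 + (-1 + Z + q) = -6 + Z + q)
y(L) = (-6 + 3*L)*(-3 + L) (y(L) = ((-6 + L + L) + L)*(L - 3) = ((-6 + 2*L) + L)*(-3 + L) = (-6 + 3*L)*(-3 + L))
(3*H(5))*y(6) = (3*4)*(18 - 15*6 + 3*6²) = 12*(18 - 90 + 3*36) = 12*(18 - 90 + 108) = 12*36 = 432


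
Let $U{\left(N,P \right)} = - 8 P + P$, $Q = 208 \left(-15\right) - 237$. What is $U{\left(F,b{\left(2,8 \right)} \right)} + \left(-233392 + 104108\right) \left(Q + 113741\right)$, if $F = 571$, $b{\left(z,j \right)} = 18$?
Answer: $-14270885182$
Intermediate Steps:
$Q = -3357$ ($Q = -3120 - 237 = -3357$)
$U{\left(N,P \right)} = - 7 P$
$U{\left(F,b{\left(2,8 \right)} \right)} + \left(-233392 + 104108\right) \left(Q + 113741\right) = \left(-7\right) 18 + \left(-233392 + 104108\right) \left(-3357 + 113741\right) = -126 - 14270885056 = -14270885182$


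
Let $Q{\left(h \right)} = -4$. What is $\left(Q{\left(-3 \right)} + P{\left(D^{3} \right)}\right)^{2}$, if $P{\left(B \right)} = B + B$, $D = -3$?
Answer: $3364$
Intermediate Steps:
$P{\left(B \right)} = 2 B$
$\left(Q{\left(-3 \right)} + P{\left(D^{3} \right)}\right)^{2} = \left(-4 + 2 \left(-3\right)^{3}\right)^{2} = \left(-4 + 2 \left(-27\right)\right)^{2} = \left(-4 - 54\right)^{2} = \left(-58\right)^{2} = 3364$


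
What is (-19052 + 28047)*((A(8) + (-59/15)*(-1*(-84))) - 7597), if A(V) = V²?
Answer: -70731283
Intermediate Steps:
(-19052 + 28047)*((A(8) + (-59/15)*(-1*(-84))) - 7597) = (-19052 + 28047)*((8² + (-59/15)*(-1*(-84))) - 7597) = 8995*((64 - 59*1/15*84) - 7597) = 8995*((64 - 59/15*84) - 7597) = 8995*((64 - 1652/5) - 7597) = 8995*(-1332/5 - 7597) = 8995*(-39317/5) = -70731283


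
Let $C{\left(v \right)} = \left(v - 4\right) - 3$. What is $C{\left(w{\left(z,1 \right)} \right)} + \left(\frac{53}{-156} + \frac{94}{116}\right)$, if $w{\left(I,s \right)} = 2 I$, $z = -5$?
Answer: $- \frac{74779}{4524} \approx -16.529$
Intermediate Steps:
$C{\left(v \right)} = -7 + v$ ($C{\left(v \right)} = \left(-4 + v\right) - 3 = -7 + v$)
$C{\left(w{\left(z,1 \right)} \right)} + \left(\frac{53}{-156} + \frac{94}{116}\right) = \left(-7 + 2 \left(-5\right)\right) + \left(\frac{53}{-156} + \frac{94}{116}\right) = \left(-7 - 10\right) + \left(53 \left(- \frac{1}{156}\right) + 94 \cdot \frac{1}{116}\right) = -17 + \left(- \frac{53}{156} + \frac{47}{58}\right) = -17 + \frac{2129}{4524} = - \frac{74779}{4524}$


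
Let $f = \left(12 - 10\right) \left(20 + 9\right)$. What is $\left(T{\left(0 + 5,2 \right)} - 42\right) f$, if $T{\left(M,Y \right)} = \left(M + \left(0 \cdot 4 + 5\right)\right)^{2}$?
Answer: $3364$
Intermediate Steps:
$f = 58$ ($f = 2 \cdot 29 = 58$)
$T{\left(M,Y \right)} = \left(5 + M\right)^{2}$ ($T{\left(M,Y \right)} = \left(M + \left(0 + 5\right)\right)^{2} = \left(M + 5\right)^{2} = \left(5 + M\right)^{2}$)
$\left(T{\left(0 + 5,2 \right)} - 42\right) f = \left(\left(5 + \left(0 + 5\right)\right)^{2} - 42\right) 58 = \left(\left(5 + 5\right)^{2} - 42\right) 58 = \left(10^{2} - 42\right) 58 = \left(100 - 42\right) 58 = 58 \cdot 58 = 3364$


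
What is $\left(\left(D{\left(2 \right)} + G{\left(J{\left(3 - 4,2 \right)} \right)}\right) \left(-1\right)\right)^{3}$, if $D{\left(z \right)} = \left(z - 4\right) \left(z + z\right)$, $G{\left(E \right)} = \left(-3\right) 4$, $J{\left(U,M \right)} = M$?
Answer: $8000$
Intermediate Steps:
$G{\left(E \right)} = -12$
$D{\left(z \right)} = 2 z \left(-4 + z\right)$ ($D{\left(z \right)} = \left(-4 + z\right) 2 z = 2 z \left(-4 + z\right)$)
$\left(\left(D{\left(2 \right)} + G{\left(J{\left(3 - 4,2 \right)} \right)}\right) \left(-1\right)\right)^{3} = \left(\left(2 \cdot 2 \left(-4 + 2\right) - 12\right) \left(-1\right)\right)^{3} = \left(\left(2 \cdot 2 \left(-2\right) - 12\right) \left(-1\right)\right)^{3} = \left(\left(-8 - 12\right) \left(-1\right)\right)^{3} = \left(\left(-20\right) \left(-1\right)\right)^{3} = 20^{3} = 8000$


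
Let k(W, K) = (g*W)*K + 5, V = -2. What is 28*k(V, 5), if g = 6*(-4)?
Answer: 6860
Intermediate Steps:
g = -24
k(W, K) = 5 - 24*K*W (k(W, K) = (-24*W)*K + 5 = -24*K*W + 5 = 5 - 24*K*W)
28*k(V, 5) = 28*(5 - 24*5*(-2)) = 28*(5 + 240) = 28*245 = 6860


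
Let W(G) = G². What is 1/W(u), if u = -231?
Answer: 1/53361 ≈ 1.8740e-5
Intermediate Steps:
1/W(u) = 1/((-231)²) = 1/53361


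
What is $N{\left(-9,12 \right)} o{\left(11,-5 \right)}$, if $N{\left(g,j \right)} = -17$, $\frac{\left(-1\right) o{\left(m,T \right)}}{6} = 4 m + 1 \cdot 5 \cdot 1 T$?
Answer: $1938$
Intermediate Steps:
$o{\left(m,T \right)} = - 30 T - 24 m$ ($o{\left(m,T \right)} = - 6 \left(4 m + 1 \cdot 5 \cdot 1 T\right) = - 6 \left(4 m + 5 \cdot 1 T\right) = - 6 \left(4 m + 5 T\right) = - 30 T - 24 m$)
$N{\left(-9,12 \right)} o{\left(11,-5 \right)} = - 17 \left(\left(-30\right) \left(-5\right) - 264\right) = - 17 \left(150 - 264\right) = \left(-17\right) \left(-114\right) = 1938$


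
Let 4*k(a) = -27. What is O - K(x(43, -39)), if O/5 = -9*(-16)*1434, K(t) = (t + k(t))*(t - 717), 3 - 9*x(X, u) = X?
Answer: 331906841/324 ≈ 1.0244e+6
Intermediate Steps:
k(a) = -27/4 (k(a) = (¼)*(-27) = -27/4)
x(X, u) = ⅓ - X/9
K(t) = (-717 + t)*(-27/4 + t) (K(t) = (t - 27/4)*(t - 717) = (-27/4 + t)*(-717 + t) = (-717 + t)*(-27/4 + t))
O = 1032480 (O = 5*(-9*(-16)*1434) = 5*(144*1434) = 5*206496 = 1032480)
O - K(x(43, -39)) = 1032480 - (19359/4 + (⅓ - ⅑*43)² - 2895*(⅓ - ⅑*43)/4) = 1032480 - (19359/4 + (⅓ - 43/9)² - 2895*(⅓ - 43/9)/4) = 1032480 - (19359/4 + (-40/9)² - 2895/4*(-40/9)) = 1032480 - (19359/4 + 1600/81 + 9650/3) = 1032480 - 1*2616679/324 = 1032480 - 2616679/324 = 331906841/324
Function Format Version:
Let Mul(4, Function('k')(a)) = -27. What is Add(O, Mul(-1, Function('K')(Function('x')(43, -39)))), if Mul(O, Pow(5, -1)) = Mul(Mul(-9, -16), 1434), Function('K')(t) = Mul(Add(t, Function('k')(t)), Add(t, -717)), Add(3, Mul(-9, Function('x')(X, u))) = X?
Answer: Rational(331906841, 324) ≈ 1.0244e+6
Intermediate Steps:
Function('k')(a) = Rational(-27, 4) (Function('k')(a) = Mul(Rational(1, 4), -27) = Rational(-27, 4))
Function('x')(X, u) = Add(Rational(1, 3), Mul(Rational(-1, 9), X))
Function('K')(t) = Mul(Add(-717, t), Add(Rational(-27, 4), t)) (Function('K')(t) = Mul(Add(t, Rational(-27, 4)), Add(t, -717)) = Mul(Add(Rational(-27, 4), t), Add(-717, t)) = Mul(Add(-717, t), Add(Rational(-27, 4), t)))
O = 1032480 (O = Mul(5, Mul(Mul(-9, -16), 1434)) = Mul(5, Mul(144, 1434)) = Mul(5, 206496) = 1032480)
Add(O, Mul(-1, Function('K')(Function('x')(43, -39)))) = Add(1032480, Mul(-1, Add(Rational(19359, 4), Pow(Add(Rational(1, 3), Mul(Rational(-1, 9), 43)), 2), Mul(Rational(-2895, 4), Add(Rational(1, 3), Mul(Rational(-1, 9), 43)))))) = Add(1032480, Mul(-1, Add(Rational(19359, 4), Pow(Add(Rational(1, 3), Rational(-43, 9)), 2), Mul(Rational(-2895, 4), Add(Rational(1, 3), Rational(-43, 9)))))) = Add(1032480, Mul(-1, Add(Rational(19359, 4), Pow(Rational(-40, 9), 2), Mul(Rational(-2895, 4), Rational(-40, 9))))) = Add(1032480, Mul(-1, Add(Rational(19359, 4), Rational(1600, 81), Rational(9650, 3)))) = Add(1032480, Mul(-1, Rational(2616679, 324))) = Add(1032480, Rational(-2616679, 324)) = Rational(331906841, 324)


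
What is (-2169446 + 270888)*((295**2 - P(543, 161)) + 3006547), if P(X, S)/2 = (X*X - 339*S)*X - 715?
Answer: 489520811489644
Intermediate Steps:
P(X, S) = -1430 + 2*X*(X**2 - 339*S) (P(X, S) = 2*((X*X - 339*S)*X - 715) = 2*((X**2 - 339*S)*X - 715) = 2*(X*(X**2 - 339*S) - 715) = 2*(-715 + X*(X**2 - 339*S)) = -1430 + 2*X*(X**2 - 339*S))
(-2169446 + 270888)*((295**2 - P(543, 161)) + 3006547) = (-2169446 + 270888)*((295**2 - (-1430 + 2*543**3 - 678*161*543)) + 3006547) = -1898558*((87025 - (-1430 + 2*160103007 - 59272794)) + 3006547) = -1898558*((87025 - (-1430 + 320206014 - 59272794)) + 3006547) = -1898558*((87025 - 1*260931790) + 3006547) = -1898558*((87025 - 260931790) + 3006547) = -1898558*(-260844765 + 3006547) = -1898558*(-257838218) = 489520811489644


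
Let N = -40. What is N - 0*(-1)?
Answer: -40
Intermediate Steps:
N - 0*(-1) = -40 - 0*(-1) = -40 - 19*0 = -40 + 0 = -40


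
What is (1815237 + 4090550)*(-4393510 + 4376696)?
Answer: -99299902618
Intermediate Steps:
(1815237 + 4090550)*(-4393510 + 4376696) = 5905787*(-16814) = -99299902618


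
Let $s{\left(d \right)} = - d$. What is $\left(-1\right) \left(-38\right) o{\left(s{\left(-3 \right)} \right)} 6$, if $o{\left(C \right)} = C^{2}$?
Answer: $2052$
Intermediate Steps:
$\left(-1\right) \left(-38\right) o{\left(s{\left(-3 \right)} \right)} 6 = \left(-1\right) \left(-38\right) \left(\left(-1\right) \left(-3\right)\right)^{2} \cdot 6 = 38 \cdot 3^{2} \cdot 6 = 38 \cdot 9 \cdot 6 = 342 \cdot 6 = 2052$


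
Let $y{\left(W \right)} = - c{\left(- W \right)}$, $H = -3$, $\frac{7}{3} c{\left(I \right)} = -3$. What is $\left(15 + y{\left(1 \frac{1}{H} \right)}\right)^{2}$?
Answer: $\frac{12996}{49} \approx 265.22$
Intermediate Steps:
$c{\left(I \right)} = - \frac{9}{7}$ ($c{\left(I \right)} = \frac{3}{7} \left(-3\right) = - \frac{9}{7}$)
$y{\left(W \right)} = \frac{9}{7}$ ($y{\left(W \right)} = \left(-1\right) \left(- \frac{9}{7}\right) = \frac{9}{7}$)
$\left(15 + y{\left(1 \frac{1}{H} \right)}\right)^{2} = \left(15 + \frac{9}{7}\right)^{2} = \left(\frac{114}{7}\right)^{2} = \frac{12996}{49}$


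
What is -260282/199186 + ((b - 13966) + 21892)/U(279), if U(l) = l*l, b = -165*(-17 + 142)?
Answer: -1266115232/861379857 ≈ -1.4699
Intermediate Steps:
b = -20625 (b = -165*125 = -20625)
U(l) = l²
-260282/199186 + ((b - 13966) + 21892)/U(279) = -260282/199186 + ((-20625 - 13966) + 21892)/(279²) = -260282*1/199186 + (-34591 + 21892)/77841 = -130141/99593 - 12699*1/77841 = -130141/99593 - 1411/8649 = -1266115232/861379857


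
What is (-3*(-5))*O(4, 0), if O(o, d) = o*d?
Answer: 0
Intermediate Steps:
O(o, d) = d*o
(-3*(-5))*O(4, 0) = (-3*(-5))*(0*4) = 15*0 = 0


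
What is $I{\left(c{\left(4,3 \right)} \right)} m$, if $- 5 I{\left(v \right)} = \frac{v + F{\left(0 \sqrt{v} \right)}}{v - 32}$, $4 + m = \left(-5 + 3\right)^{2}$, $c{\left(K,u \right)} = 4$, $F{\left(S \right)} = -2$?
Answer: $0$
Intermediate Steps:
$m = 0$ ($m = -4 + \left(-5 + 3\right)^{2} = -4 + \left(-2\right)^{2} = -4 + 4 = 0$)
$I{\left(v \right)} = - \frac{-2 + v}{5 \left(-32 + v\right)}$ ($I{\left(v \right)} = - \frac{\left(v - 2\right) \frac{1}{v - 32}}{5} = - \frac{\left(-2 + v\right) \frac{1}{-32 + v}}{5} = - \frac{\frac{1}{-32 + v} \left(-2 + v\right)}{5} = - \frac{-2 + v}{5 \left(-32 + v\right)}$)
$I{\left(c{\left(4,3 \right)} \right)} m = \frac{2 - 4}{5 \left(-32 + 4\right)} 0 = \frac{2 - 4}{5 \left(-28\right)} 0 = \frac{1}{5} \left(- \frac{1}{28}\right) \left(-2\right) 0 = \frac{1}{70} \cdot 0 = 0$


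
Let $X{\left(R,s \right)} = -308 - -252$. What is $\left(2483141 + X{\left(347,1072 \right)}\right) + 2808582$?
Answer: $5291667$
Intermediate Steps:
$X{\left(R,s \right)} = -56$ ($X{\left(R,s \right)} = -308 + 252 = -56$)
$\left(2483141 + X{\left(347,1072 \right)}\right) + 2808582 = \left(2483141 - 56\right) + 2808582 = 2483085 + 2808582 = 5291667$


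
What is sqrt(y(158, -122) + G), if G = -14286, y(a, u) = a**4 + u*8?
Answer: sqrt(623186034) ≈ 24964.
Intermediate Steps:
y(a, u) = a**4 + 8*u
sqrt(y(158, -122) + G) = sqrt((158**4 + 8*(-122)) - 14286) = sqrt((623201296 - 976) - 14286) = sqrt(623200320 - 14286) = sqrt(623186034)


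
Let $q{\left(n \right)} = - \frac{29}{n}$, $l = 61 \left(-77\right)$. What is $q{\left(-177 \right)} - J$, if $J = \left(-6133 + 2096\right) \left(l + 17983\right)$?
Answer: $\frac{9493498043}{177} \approx 5.3636 \cdot 10^{7}$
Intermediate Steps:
$l = -4697$
$J = -53635582$ ($J = \left(-6133 + 2096\right) \left(-4697 + 17983\right) = \left(-4037\right) 13286 = -53635582$)
$q{\left(-177 \right)} - J = - \frac{29}{-177} - -53635582 = \left(-29\right) \left(- \frac{1}{177}\right) + 53635582 = \frac{29}{177} + 53635582 = \frac{9493498043}{177}$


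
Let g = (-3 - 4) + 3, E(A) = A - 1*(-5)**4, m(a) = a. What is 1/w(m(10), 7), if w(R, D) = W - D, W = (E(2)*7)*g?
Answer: 1/17437 ≈ 5.7349e-5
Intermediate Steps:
E(A) = -625 + A (E(A) = A - 1*625 = A - 625 = -625 + A)
g = -4 (g = -7 + 3 = -4)
W = 17444 (W = ((-625 + 2)*7)*(-4) = -623*7*(-4) = -4361*(-4) = 17444)
w(R, D) = 17444 - D
1/w(m(10), 7) = 1/(17444 - 1*7) = 1/(17444 - 7) = 1/17437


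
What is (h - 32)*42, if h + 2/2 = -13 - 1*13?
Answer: -2478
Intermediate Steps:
h = -27 (h = -1 + (-13 - 1*13) = -1 + (-13 - 13) = -1 - 26 = -27)
(h - 32)*42 = (-27 - 32)*42 = -59*42 = -2478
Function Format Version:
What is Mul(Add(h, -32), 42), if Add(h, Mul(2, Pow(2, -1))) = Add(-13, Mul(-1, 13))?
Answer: -2478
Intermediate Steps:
h = -27 (h = Add(-1, Add(-13, Mul(-1, 13))) = Add(-1, Add(-13, -13)) = Add(-1, -26) = -27)
Mul(Add(h, -32), 42) = Mul(Add(-27, -32), 42) = Mul(-59, 42) = -2478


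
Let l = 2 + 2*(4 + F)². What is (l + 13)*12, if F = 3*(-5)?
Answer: 3084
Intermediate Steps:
F = -15
l = 244 (l = 2 + 2*(4 - 15)² = 2 + 2*(-11)² = 2 + 2*121 = 2 + 242 = 244)
(l + 13)*12 = (244 + 13)*12 = 257*12 = 3084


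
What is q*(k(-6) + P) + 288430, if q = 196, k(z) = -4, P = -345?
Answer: 220026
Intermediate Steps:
q*(k(-6) + P) + 288430 = 196*(-4 - 345) + 288430 = 196*(-349) + 288430 = -68404 + 288430 = 220026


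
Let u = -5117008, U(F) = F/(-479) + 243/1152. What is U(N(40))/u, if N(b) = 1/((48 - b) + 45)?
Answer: -52717/1279069362176 ≈ -4.1215e-8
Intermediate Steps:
N(b) = 1/(93 - b)
U(F) = 27/128 - F/479 (U(F) = F*(-1/479) + 243*(1/1152) = -F/479 + 27/128 = 27/128 - F/479)
U(N(40))/u = (27/128 - (-1)/(479*(-93 + 40)))/(-5117008) = (27/128 - (-1)/(479*(-53)))*(-1/5117008) = (27/128 - (-1)*(-1)/(479*53))*(-1/5117008) = (27/128 - 1/479*1/53)*(-1/5117008) = (27/128 - 1/25387)*(-1/5117008) = (685321/3249536)*(-1/5117008) = -52717/1279069362176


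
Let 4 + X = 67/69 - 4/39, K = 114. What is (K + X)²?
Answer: 9890103601/804609 ≈ 12292.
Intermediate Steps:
X = -2809/897 (X = -4 + (67/69 - 4/39) = -4 + 779/897 = -2809/897 ≈ -3.1315)
(K + X)² = (114 - 2809/897)² = (99449/897)² = 9890103601/804609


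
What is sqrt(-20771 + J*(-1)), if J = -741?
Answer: I*sqrt(20030) ≈ 141.53*I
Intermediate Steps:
sqrt(-20771 + J*(-1)) = sqrt(-20771 - 741*(-1)) = sqrt(-20771 + 741) = sqrt(-20030) = I*sqrt(20030)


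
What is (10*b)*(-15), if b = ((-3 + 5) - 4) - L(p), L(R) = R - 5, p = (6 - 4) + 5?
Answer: 600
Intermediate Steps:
p = 7 (p = 2 + 5 = 7)
L(R) = -5 + R
b = -4 (b = ((-3 + 5) - 4) - (-5 + 7) = (2 - 4) - 1*2 = -2 - 2 = -4)
(10*b)*(-15) = (10*(-4))*(-15) = -40*(-15) = 600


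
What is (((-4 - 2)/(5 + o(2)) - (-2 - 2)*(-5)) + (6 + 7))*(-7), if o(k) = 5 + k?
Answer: 105/2 ≈ 52.500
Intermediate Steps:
(((-4 - 2)/(5 + o(2)) - (-2 - 2)*(-5)) + (6 + 7))*(-7) = (((-4 - 2)/(5 + (5 + 2)) - (-2 - 2)*(-5)) + (6 + 7))*(-7) = ((-6/(5 + 7) - (-4)*(-5)) + 13)*(-7) = ((-6/12 - 1*20) + 13)*(-7) = ((-6*1/12 - 20) + 13)*(-7) = ((-½ - 20) + 13)*(-7) = (-41/2 + 13)*(-7) = -15/2*(-7) = 105/2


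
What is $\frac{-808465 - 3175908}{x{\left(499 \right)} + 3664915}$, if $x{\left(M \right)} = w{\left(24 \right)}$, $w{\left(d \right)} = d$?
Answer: $- \frac{3984373}{3664939} \approx -1.0872$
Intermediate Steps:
$x{\left(M \right)} = 24$
$\frac{-808465 - 3175908}{x{\left(499 \right)} + 3664915} = \frac{-808465 - 3175908}{24 + 3664915} = - \frac{3984373}{3664939}$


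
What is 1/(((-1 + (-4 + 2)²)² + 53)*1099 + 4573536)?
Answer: 1/4641674 ≈ 2.1544e-7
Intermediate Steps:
1/(((-1 + (-4 + 2)²)² + 53)*1099 + 4573536) = 1/(((-1 + (-2)²)² + 53)*1099 + 4573536) = 1/(((-1 + 4)² + 53)*1099 + 4573536) = 1/((3² + 53)*1099 + 4573536) = 1/((9 + 53)*1099 + 4573536) = 1/(62*1099 + 4573536) = 1/(68138 + 4573536) = 1/4641674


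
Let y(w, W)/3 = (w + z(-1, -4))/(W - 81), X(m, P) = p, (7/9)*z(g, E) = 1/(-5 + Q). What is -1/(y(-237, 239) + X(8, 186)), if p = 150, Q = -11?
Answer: -17696/2574741 ≈ -0.0068729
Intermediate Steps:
z(g, E) = -9/112 (z(g, E) = 9/(7*(-5 - 11)) = (9/7)/(-16) = (9/7)*(-1/16) = -9/112)
X(m, P) = 150
y(w, W) = 3*(-9/112 + w)/(-81 + W) (y(w, W) = 3*((w - 9/112)/(W - 81)) = 3*((-9/112 + w)/(-81 + W)) = 3*(-9/112 + w)/(-81 + W))
-1/(y(-237, 239) + X(8, 186)) = -1/(3*(-9 + 112*(-237))/(112*(-81 + 239)) + 150) = -1/((3/112)*(-9 - 26544)/158 + 150) = -1/((3/112)*(1/158)*(-26553) + 150) = -1/(-79659/17696 + 150) = -1/2574741/17696 = -1*17696/2574741 = -17696/2574741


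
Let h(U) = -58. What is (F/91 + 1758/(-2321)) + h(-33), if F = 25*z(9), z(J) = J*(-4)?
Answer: -14499116/211211 ≈ -68.648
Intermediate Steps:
z(J) = -4*J
F = -900 (F = 25*(-4*9) = 25*(-36) = -900)
(F/91 + 1758/(-2321)) + h(-33) = (-900/91 + 1758/(-2321)) - 58 = (-900*1/91 + 1758*(-1/2321)) - 58 = (-900/91 - 1758/2321) - 58 = -2248878/211211 - 58 = -14499116/211211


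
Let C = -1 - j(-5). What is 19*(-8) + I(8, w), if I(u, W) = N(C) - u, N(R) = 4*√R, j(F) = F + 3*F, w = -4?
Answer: -160 + 4*√19 ≈ -142.56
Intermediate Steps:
j(F) = 4*F
C = 19 (C = -1 - 4*(-5) = -1 - 1*(-20) = -1 + 20 = 19)
I(u, W) = -u + 4*√19 (I(u, W) = 4*√19 - u = -u + 4*√19)
19*(-8) + I(8, w) = 19*(-8) + (-1*8 + 4*√19) = -152 + (-8 + 4*√19) = -160 + 4*√19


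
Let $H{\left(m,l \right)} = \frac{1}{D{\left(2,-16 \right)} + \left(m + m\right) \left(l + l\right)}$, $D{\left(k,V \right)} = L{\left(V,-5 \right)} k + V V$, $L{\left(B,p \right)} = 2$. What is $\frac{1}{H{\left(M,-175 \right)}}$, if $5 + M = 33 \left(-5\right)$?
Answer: $119260$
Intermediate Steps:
$M = -170$ ($M = -5 + 33 \left(-5\right) = -5 - 165 = -170$)
$D{\left(k,V \right)} = V^{2} + 2 k$ ($D{\left(k,V \right)} = 2 k + V V = 2 k + V^{2} = V^{2} + 2 k$)
$H{\left(m,l \right)} = \frac{1}{260 + 4 l m}$ ($H{\left(m,l \right)} = \frac{1}{\left(\left(-16\right)^{2} + 2 \cdot 2\right) + \left(m + m\right) \left(l + l\right)} = \frac{1}{\left(256 + 4\right) + 2 m 2 l} = \frac{1}{260 + 4 l m}$)
$\frac{1}{H{\left(M,-175 \right)}} = \frac{1}{\frac{1}{4} \frac{1}{65 - -29750}} = \frac{1}{\frac{1}{4} \frac{1}{65 + 29750}} = \frac{1}{\frac{1}{4} \cdot \frac{1}{29815}} = \frac{1}{\frac{1}{119260}} = 119260$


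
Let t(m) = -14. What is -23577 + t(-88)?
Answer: -23591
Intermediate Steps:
-23577 + t(-88) = -23577 - 14 = -23591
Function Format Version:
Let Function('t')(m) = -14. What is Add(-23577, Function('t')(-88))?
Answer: -23591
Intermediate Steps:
Add(-23577, Function('t')(-88)) = Add(-23577, -14) = -23591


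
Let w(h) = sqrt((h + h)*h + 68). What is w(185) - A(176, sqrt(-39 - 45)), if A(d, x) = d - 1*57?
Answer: -119 + sqrt(68518) ≈ 142.76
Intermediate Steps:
A(d, x) = -57 + d (A(d, x) = d - 57 = -57 + d)
w(h) = sqrt(68 + 2*h**2) (w(h) = sqrt((2*h)*h + 68) = sqrt(2*h**2 + 68) = sqrt(68 + 2*h**2))
w(185) - A(176, sqrt(-39 - 45)) = sqrt(68 + 2*185**2) - (-57 + 176) = sqrt(68 + 2*34225) - 1*119 = sqrt(68 + 68450) - 119 = sqrt(68518) - 119 = -119 + sqrt(68518)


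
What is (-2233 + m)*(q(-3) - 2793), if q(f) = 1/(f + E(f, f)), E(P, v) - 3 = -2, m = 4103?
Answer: -5223845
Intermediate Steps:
E(P, v) = 1 (E(P, v) = 3 - 2 = 1)
q(f) = 1/(1 + f) (q(f) = 1/(f + 1) = 1/(1 + f))
(-2233 + m)*(q(-3) - 2793) = (-2233 + 4103)*(1/(1 - 3) - 2793) = 1870*(1/(-2) - 2793) = 1870*(-½ - 2793) = 1870*(-5587/2) = -5223845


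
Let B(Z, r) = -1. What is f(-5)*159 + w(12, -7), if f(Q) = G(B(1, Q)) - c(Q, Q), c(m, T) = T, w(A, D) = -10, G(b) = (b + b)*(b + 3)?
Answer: 149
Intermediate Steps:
G(b) = 2*b*(3 + b) (G(b) = (2*b)*(3 + b) = 2*b*(3 + b))
f(Q) = -4 - Q (f(Q) = 2*(-1)*(3 - 1) - Q = 2*(-1)*2 - Q = -4 - Q)
f(-5)*159 + w(12, -7) = (-4 - 1*(-5))*159 - 10 = (-4 + 5)*159 - 10 = 1*159 - 10 = 159 - 10 = 149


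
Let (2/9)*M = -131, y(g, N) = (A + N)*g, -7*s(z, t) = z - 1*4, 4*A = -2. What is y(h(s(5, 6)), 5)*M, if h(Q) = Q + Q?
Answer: 10611/14 ≈ 757.93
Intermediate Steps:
A = -½ (A = (¼)*(-2) = -½ ≈ -0.50000)
s(z, t) = 4/7 - z/7 (s(z, t) = -(z - 1*4)/7 = -(z - 4)/7 = -(-4 + z)/7 = 4/7 - z/7)
h(Q) = 2*Q
y(g, N) = g*(-½ + N) (y(g, N) = (-½ + N)*g = g*(-½ + N))
M = -1179/2 (M = (9/2)*(-131) = -1179/2 ≈ -589.50)
y(h(s(5, 6)), 5)*M = ((2*(4/7 - ⅐*5))*(-½ + 5))*(-1179/2) = ((2*(4/7 - 5/7))*(9/2))*(-1179/2) = ((2*(-⅐))*(9/2))*(-1179/2) = -2/7*9/2*(-1179/2) = -9/7*(-1179/2) = 10611/14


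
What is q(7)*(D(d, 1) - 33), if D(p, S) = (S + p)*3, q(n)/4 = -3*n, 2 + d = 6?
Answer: 1512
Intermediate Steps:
d = 4 (d = -2 + 6 = 4)
q(n) = -12*n (q(n) = 4*(-3*n) = -12*n)
D(p, S) = 3*S + 3*p
q(7)*(D(d, 1) - 33) = (-12*7)*((3*1 + 3*4) - 33) = -84*((3 + 12) - 33) = -84*(15 - 33) = -84*(-18) = 1512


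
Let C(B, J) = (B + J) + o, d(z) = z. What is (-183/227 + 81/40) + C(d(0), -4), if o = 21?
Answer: 165427/9080 ≈ 18.219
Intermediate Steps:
C(B, J) = 21 + B + J (C(B, J) = (B + J) + 21 = 21 + B + J)
(-183/227 + 81/40) + C(d(0), -4) = (-183/227 + 81/40) + (21 + 0 - 4) = (-183*1/227 + 81*(1/40)) + 17 = (-183/227 + 81/40) + 17 = 11067/9080 + 17 = 165427/9080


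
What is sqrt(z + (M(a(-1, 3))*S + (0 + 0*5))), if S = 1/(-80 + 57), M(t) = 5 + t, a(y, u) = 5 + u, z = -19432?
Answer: 3*I*sqrt(1142203)/23 ≈ 139.4*I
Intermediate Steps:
S = -1/23 (S = 1/(-23) = -1/23 ≈ -0.043478)
sqrt(z + (M(a(-1, 3))*S + (0 + 0*5))) = sqrt(-19432 + ((5 + (5 + 3))*(-1/23) + (0 + 0*5))) = sqrt(-19432 + ((5 + 8)*(-1/23) + (0 + 0))) = sqrt(-19432 + (13*(-1/23) + 0)) = sqrt(-19432 + (-13/23 + 0)) = sqrt(-19432 - 13/23) = sqrt(-446949/23) = 3*I*sqrt(1142203)/23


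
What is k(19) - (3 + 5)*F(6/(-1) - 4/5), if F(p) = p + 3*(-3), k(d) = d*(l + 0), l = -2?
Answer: 442/5 ≈ 88.400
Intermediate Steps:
k(d) = -2*d (k(d) = d*(-2 + 0) = d*(-2) = -2*d)
F(p) = -9 + p (F(p) = p - 9 = -9 + p)
k(19) - (3 + 5)*F(6/(-1) - 4/5) = -2*19 - (3 + 5)*(-9 + (6/(-1) - 4/5)) = -38 - 8*(-9 + (6*(-1) - 4*⅕)) = -38 - 8*(-9 + (-6 - ⅘)) = -38 - 8*(-9 - 34/5) = -38 - 8*(-79)/5 = -38 - 1*(-632/5) = -38 + 632/5 = 442/5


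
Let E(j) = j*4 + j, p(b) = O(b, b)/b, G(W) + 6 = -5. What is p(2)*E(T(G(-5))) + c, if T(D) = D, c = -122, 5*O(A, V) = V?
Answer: -133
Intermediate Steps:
O(A, V) = V/5
G(W) = -11 (G(W) = -6 - 5 = -11)
p(b) = ⅕ (p(b) = (b/5)/b = ⅕)
E(j) = 5*j (E(j) = 4*j + j = 5*j)
p(2)*E(T(G(-5))) + c = (5*(-11))/5 - 122 = (⅕)*(-55) - 122 = -11 - 122 = -133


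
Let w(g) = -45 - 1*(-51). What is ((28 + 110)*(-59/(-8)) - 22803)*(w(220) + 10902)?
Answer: -237633507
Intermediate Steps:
w(g) = 6 (w(g) = -45 + 51 = 6)
((28 + 110)*(-59/(-8)) - 22803)*(w(220) + 10902) = ((28 + 110)*(-59/(-8)) - 22803)*(6 + 10902) = (138*(-59*(-⅛)) - 22803)*10908 = (138*(59/8) - 22803)*10908 = (4071/4 - 22803)*10908 = -87141/4*10908 = -237633507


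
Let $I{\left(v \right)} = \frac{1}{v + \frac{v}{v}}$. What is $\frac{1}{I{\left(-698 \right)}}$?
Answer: $-697$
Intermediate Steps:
$I{\left(v \right)} = \frac{1}{1 + v}$ ($I{\left(v \right)} = \frac{1}{v + 1} = \frac{1}{1 + v}$)
$\frac{1}{I{\left(-698 \right)}} = \frac{1}{\frac{1}{1 - 698}} = \frac{1}{\frac{1}{-697}} = \frac{1}{- \frac{1}{697}} = -697$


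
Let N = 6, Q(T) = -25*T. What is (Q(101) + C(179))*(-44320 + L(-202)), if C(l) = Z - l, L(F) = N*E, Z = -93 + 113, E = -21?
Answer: 119293064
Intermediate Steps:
Z = 20
L(F) = -126 (L(F) = 6*(-21) = -126)
C(l) = 20 - l
(Q(101) + C(179))*(-44320 + L(-202)) = (-25*101 + (20 - 1*179))*(-44320 - 126) = (-2525 + (20 - 179))*(-44446) = (-2525 - 159)*(-44446) = -2684*(-44446) = 119293064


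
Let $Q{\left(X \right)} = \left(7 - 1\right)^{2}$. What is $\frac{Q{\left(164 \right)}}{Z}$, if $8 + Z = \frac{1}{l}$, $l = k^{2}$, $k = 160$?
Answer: $- \frac{921600}{204799} \approx -4.5$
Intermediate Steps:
$Q{\left(X \right)} = 36$ ($Q{\left(X \right)} = 6^{2} = 36$)
$l = 25600$ ($l = 160^{2} = 25600$)
$Z = - \frac{204799}{25600}$ ($Z = -8 + \frac{1}{25600} = - \frac{204799}{25600} \approx -8.0$)
$\frac{Q{\left(164 \right)}}{Z} = \frac{36}{- \frac{204799}{25600}} = 36 \left(- \frac{25600}{204799}\right) = - \frac{921600}{204799}$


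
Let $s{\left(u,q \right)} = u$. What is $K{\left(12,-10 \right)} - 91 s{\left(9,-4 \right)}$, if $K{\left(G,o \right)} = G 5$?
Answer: $-759$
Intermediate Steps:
$K{\left(G,o \right)} = 5 G$
$K{\left(12,-10 \right)} - 91 s{\left(9,-4 \right)} = 5 \cdot 12 - 819 = 60 - 819 = -759$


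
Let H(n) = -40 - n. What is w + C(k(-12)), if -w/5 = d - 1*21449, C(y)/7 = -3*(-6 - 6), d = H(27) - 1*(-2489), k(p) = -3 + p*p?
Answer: 95387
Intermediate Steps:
k(p) = -3 + p²
d = 2422 (d = (-40 - 1*27) - 1*(-2489) = (-40 - 27) + 2489 = -67 + 2489 = 2422)
C(y) = 252 (C(y) = 7*(-3*(-6 - 6)) = 7*(-3*(-12)) = 7*36 = 252)
w = 95135 (w = -5*(2422 - 1*21449) = -5*(2422 - 21449) = -5*(-19027) = 95135)
w + C(k(-12)) = 95135 + 252 = 95387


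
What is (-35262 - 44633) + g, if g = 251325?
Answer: 171430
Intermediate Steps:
(-35262 - 44633) + g = (-35262 - 44633) + 251325 = -79895 + 251325 = 171430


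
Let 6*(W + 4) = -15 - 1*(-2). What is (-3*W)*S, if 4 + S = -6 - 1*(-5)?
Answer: -185/2 ≈ -92.500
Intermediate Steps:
W = -37/6 (W = -4 + (-15 - 1*(-2))/6 = -4 + (-15 + 2)/6 = -4 + (1/6)*(-13) = -4 - 13/6 = -37/6 ≈ -6.1667)
S = -5 (S = -4 + (-6 - 1*(-5)) = -4 + (-6 + 5) = -4 - 1 = -5)
(-3*W)*S = -3*(-37/6)*(-5) = (37/2)*(-5) = -185/2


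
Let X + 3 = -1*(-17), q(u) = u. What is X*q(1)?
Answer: 14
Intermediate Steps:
X = 14 (X = -3 - 1*(-17) = -3 + 17 = 14)
X*q(1) = 14*1 = 14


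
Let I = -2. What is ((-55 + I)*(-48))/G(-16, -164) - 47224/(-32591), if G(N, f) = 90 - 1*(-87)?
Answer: 32509208/1922869 ≈ 16.907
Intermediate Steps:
G(N, f) = 177 (G(N, f) = 90 + 87 = 177)
((-55 + I)*(-48))/G(-16, -164) - 47224/(-32591) = ((-55 - 2)*(-48))/177 - 47224/(-32591) = -57*(-48)*(1/177) - 47224*(-1/32591) = 2736*(1/177) + 47224/32591 = 912/59 + 47224/32591 = 32509208/1922869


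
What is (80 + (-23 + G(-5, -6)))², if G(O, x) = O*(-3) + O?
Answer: 4489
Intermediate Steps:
G(O, x) = -2*O (G(O, x) = -3*O + O = -2*O)
(80 + (-23 + G(-5, -6)))² = (80 + (-23 - 2*(-5)))² = (80 + (-23 + 10))² = (80 - 13)² = 67² = 4489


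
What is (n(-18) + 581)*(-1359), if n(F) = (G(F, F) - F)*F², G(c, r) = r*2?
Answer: 7136109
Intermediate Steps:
G(c, r) = 2*r
n(F) = F³ (n(F) = (2*F - F)*F² = F*F² = F³)
(n(-18) + 581)*(-1359) = ((-18)³ + 581)*(-1359) = (-5832 + 581)*(-1359) = -5251*(-1359) = 7136109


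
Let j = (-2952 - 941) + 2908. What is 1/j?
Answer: -1/985 ≈ -0.0010152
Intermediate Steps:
j = -985 (j = -3893 + 2908 = -985)
1/j = 1/(-985) = -1/985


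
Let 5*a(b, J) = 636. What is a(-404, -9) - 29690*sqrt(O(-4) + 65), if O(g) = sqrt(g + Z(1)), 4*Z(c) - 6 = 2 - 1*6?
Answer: 636/5 - 14845*sqrt(260 + 2*I*sqrt(14)) ≈ -2.3927e+5 - 3444.4*I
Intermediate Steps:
a(b, J) = 636/5 (a(b, J) = (1/5)*636 = 636/5)
Z(c) = 1/2 (Z(c) = 3/2 + (2 - 1*6)/4 = 3/2 + (2 - 6)/4 = 3/2 + (1/4)*(-4) = 3/2 - 1 = 1/2)
O(g) = sqrt(1/2 + g) (O(g) = sqrt(g + 1/2) = sqrt(1/2 + g))
a(-404, -9) - 29690*sqrt(O(-4) + 65) = 636/5 - 29690*sqrt(sqrt(2 + 4*(-4))/2 + 65) = 636/5 - 29690*sqrt(sqrt(2 - 16)/2 + 65) = 636/5 - 29690*sqrt(sqrt(-14)/2 + 65) = 636/5 - 29690*sqrt((I*sqrt(14))/2 + 65) = 636/5 - 29690*sqrt(I*sqrt(14)/2 + 65) = 636/5 - 29690*sqrt(65 + I*sqrt(14)/2)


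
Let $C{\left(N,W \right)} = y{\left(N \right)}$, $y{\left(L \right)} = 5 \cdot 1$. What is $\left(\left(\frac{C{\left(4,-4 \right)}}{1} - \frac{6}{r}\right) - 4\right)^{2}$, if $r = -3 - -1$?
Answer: $16$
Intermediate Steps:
$y{\left(L \right)} = 5$
$r = -2$ ($r = -3 + 1 = -2$)
$C{\left(N,W \right)} = 5$
$\left(\left(\frac{C{\left(4,-4 \right)}}{1} - \frac{6}{r}\right) - 4\right)^{2} = \left(\left(\frac{5}{1} - \frac{6}{-2}\right) - 4\right)^{2} = \left(\left(5 \cdot 1 - -3\right) - 4\right)^{2} = \left(\left(5 + 3\right) - 4\right)^{2} = \left(8 - 4\right)^{2} = 4^{2} = 16$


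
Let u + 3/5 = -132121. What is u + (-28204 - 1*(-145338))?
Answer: -74938/5 ≈ -14988.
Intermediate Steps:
u = -660608/5 (u = -⅗ - 132121 = -660608/5 ≈ -1.3212e+5)
u + (-28204 - 1*(-145338)) = -660608/5 + (-28204 - 1*(-145338)) = -660608/5 + (-28204 + 145338) = -660608/5 + 117134 = -74938/5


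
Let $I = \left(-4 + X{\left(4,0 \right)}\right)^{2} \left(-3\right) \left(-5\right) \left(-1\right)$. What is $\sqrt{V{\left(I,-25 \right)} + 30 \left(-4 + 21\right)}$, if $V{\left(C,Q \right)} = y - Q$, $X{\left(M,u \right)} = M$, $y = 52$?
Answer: $\sqrt{587} \approx 24.228$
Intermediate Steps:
$I = 0$ ($I = \left(-4 + 4\right)^{2} \left(-3\right) \left(-5\right) \left(-1\right) = 0^{2} \cdot 15 \left(-1\right) = 0 \left(-15\right) = 0$)
$V{\left(C,Q \right)} = 52 - Q$
$\sqrt{V{\left(I,-25 \right)} + 30 \left(-4 + 21\right)} = \sqrt{\left(52 - -25\right) + 30 \left(-4 + 21\right)} = \sqrt{\left(52 + 25\right) + 30 \cdot 17} = \sqrt{77 + 510} = \sqrt{587}$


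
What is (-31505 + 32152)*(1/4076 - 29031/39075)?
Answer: -25511486269/53089900 ≈ -480.53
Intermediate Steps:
(-31505 + 32152)*(1/4076 - 29031/39075) = 647*(1/4076 - 29031*1/39075) = 647*(1/4076 - 9677/13025) = 647*(-39430427/53089900) = -25511486269/53089900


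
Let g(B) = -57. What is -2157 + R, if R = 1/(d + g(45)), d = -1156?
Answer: -2616442/1213 ≈ -2157.0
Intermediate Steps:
R = -1/1213 (R = 1/(-1156 - 57) = 1/(-1213) = -1/1213 ≈ -0.00082440)
-2157 + R = -2157 - 1/1213 = -2616442/1213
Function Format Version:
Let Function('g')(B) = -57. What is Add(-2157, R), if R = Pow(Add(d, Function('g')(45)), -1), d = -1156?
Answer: Rational(-2616442, 1213) ≈ -2157.0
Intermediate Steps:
R = Rational(-1, 1213) (R = Pow(Add(-1156, -57), -1) = Pow(-1213, -1) = Rational(-1, 1213) ≈ -0.00082440)
Add(-2157, R) = Add(-2157, Rational(-1, 1213)) = Rational(-2616442, 1213)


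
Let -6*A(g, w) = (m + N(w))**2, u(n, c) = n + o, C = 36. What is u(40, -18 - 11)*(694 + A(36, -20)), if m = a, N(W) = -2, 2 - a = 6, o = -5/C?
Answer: 246820/9 ≈ 27424.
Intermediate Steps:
o = -5/36 ≈ -0.13889
u(n, c) = -5/36 + n (u(n, c) = n - 5/36 = -5/36 + n)
a = -4 (a = 2 - 1*6 = 2 - 6 = -4)
m = -4
A(g, w) = -6 (A(g, w) = -(-4 - 2)**2/6 = -1/6*(-6)**2 = -1/6*36 = -6)
u(40, -18 - 11)*(694 + A(36, -20)) = (-5/36 + 40)*(694 - 6) = (1435/36)*688 = 246820/9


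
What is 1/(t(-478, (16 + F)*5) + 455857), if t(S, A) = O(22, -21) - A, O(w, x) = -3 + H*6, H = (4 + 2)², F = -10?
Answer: 1/456040 ≈ 2.1928e-6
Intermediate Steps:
H = 36 (H = 6² = 36)
O(w, x) = 213 (O(w, x) = -3 + 36*6 = -3 + 216 = 213)
t(S, A) = 213 - A
1/(t(-478, (16 + F)*5) + 455857) = 1/((213 - (16 - 10)*5) + 455857) = 1/((213 - 6*5) + 455857) = 1/((213 - 1*30) + 455857) = 1/((213 - 30) + 455857) = 1/(183 + 455857) = 1/456040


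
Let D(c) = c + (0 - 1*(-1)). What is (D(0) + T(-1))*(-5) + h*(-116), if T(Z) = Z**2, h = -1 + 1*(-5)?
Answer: 686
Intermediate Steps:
D(c) = 1 + c (D(c) = c + (0 + 1) = c + 1 = 1 + c)
h = -6 (h = -1 - 5 = -6)
(D(0) + T(-1))*(-5) + h*(-116) = ((1 + 0) + (-1)**2)*(-5) - 6*(-116) = (1 + 1)*(-5) + 696 = 2*(-5) + 696 = -10 + 696 = 686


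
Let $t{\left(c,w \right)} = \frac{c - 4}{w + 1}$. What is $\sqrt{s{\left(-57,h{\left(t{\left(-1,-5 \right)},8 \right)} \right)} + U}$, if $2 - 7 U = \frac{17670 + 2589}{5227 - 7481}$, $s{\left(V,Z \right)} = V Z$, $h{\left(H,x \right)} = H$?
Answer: $\frac{i \sqrt{354011791}}{2254} \approx 8.3475 i$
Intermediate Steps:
$t{\left(c,w \right)} = \frac{-4 + c}{1 + w}$
$U = \frac{24767}{15778}$ ($U = \frac{2}{7} - \frac{\left(17670 + 2589\right) \frac{1}{5227 - 7481}}{7} = \frac{2}{7} - \frac{20259 \frac{1}{-2254}}{7} = \frac{2}{7} - \frac{20259 \left(- \frac{1}{2254}\right)}{7} = \frac{2}{7} - - \frac{20259}{15778} = \frac{2}{7} + \frac{20259}{15778} = \frac{24767}{15778} \approx 1.5697$)
$\sqrt{s{\left(-57,h{\left(t{\left(-1,-5 \right)},8 \right)} \right)} + U} = \sqrt{- 57 \frac{-4 - 1}{1 - 5} + \frac{24767}{15778}} = \sqrt{- 57 \frac{1}{-4} \left(-5\right) + \frac{24767}{15778}} = \sqrt{- 57 \left(\left(- \frac{1}{4}\right) \left(-5\right)\right) + \frac{24767}{15778}} = \sqrt{\left(-57\right) \frac{5}{4} + \frac{24767}{15778}} = \sqrt{- \frac{285}{4} + \frac{24767}{15778}} = \sqrt{- \frac{2198831}{31556}} = \frac{i \sqrt{354011791}}{2254}$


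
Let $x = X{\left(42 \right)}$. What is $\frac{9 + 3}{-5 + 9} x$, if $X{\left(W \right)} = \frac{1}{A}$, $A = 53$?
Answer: $\frac{3}{53} \approx 0.056604$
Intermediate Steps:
$X{\left(W \right)} = \frac{1}{53}$
$x = \frac{1}{53} \approx 0.018868$
$\frac{9 + 3}{-5 + 9} x = \frac{9 + 3}{-5 + 9} \cdot \frac{1}{53} = \frac{12}{4} \cdot \frac{1}{53} = 12 \cdot \frac{1}{4} \cdot \frac{1}{53} = 3 \cdot \frac{1}{53} = \frac{3}{53}$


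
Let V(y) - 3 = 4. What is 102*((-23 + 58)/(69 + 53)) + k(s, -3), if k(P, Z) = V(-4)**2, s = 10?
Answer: 4774/61 ≈ 78.262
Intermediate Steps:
V(y) = 7 (V(y) = 3 + 4 = 7)
k(P, Z) = 49 (k(P, Z) = 7**2 = 49)
102*((-23 + 58)/(69 + 53)) + k(s, -3) = 102*((-23 + 58)/(69 + 53)) + 49 = 102*(35/122) + 49 = 1785/61 + 49 = 4774/61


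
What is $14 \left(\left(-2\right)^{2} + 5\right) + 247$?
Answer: $373$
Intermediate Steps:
$14 \left(\left(-2\right)^{2} + 5\right) + 247 = 14 \left(4 + 5\right) + 247 = 14 \cdot 9 + 247 = 126 + 247 = 373$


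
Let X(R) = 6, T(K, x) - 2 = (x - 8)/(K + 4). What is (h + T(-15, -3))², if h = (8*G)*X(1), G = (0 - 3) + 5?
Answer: 9801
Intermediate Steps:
T(K, x) = 2 + (-8 + x)/(4 + K) (T(K, x) = 2 + (x - 8)/(K + 4) = 2 + (-8 + x)/(4 + K))
G = 2 (G = -3 + 5 = 2)
h = 96 (h = (8*2)*6 = 16*6 = 96)
(h + T(-15, -3))² = (96 + (-3 + 2*(-15))/(4 - 15))² = (96 + (-3 - 30)/(-11))² = (96 - 1/11*(-33))² = (96 + 3)² = 99² = 9801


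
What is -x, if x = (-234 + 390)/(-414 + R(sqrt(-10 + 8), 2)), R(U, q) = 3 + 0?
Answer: 52/137 ≈ 0.37956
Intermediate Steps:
R(U, q) = 3
x = -52/137 (x = (-234 + 390)/(-414 + 3) = 156/(-411) = 156*(-1/411) = -52/137 ≈ -0.37956)
-x = -1*(-52/137) = 52/137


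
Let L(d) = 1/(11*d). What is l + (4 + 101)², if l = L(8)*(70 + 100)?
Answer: 485185/44 ≈ 11027.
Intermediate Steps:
L(d) = 1/(11*d)
l = 85/44 (l = ((1/11)/8)*(70 + 100) = ((1/11)*(⅛))*170 = (1/88)*170 = 85/44 ≈ 1.9318)
l + (4 + 101)² = 85/44 + (4 + 101)² = 85/44 + 105² = 85/44 + 11025 = 485185/44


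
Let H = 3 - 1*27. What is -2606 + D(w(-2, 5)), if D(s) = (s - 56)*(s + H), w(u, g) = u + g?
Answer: -1493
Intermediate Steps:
H = -24 (H = 3 - 27 = -24)
w(u, g) = g + u
D(s) = (-56 + s)*(-24 + s) (D(s) = (s - 56)*(s - 24) = (-56 + s)*(-24 + s))
-2606 + D(w(-2, 5)) = -2606 + (1344 + (5 - 2)² - 80*(5 - 2)) = -2606 + (1344 + 3² - 80*3) = -2606 + (1344 + 9 - 240) = -2606 + 1113 = -1493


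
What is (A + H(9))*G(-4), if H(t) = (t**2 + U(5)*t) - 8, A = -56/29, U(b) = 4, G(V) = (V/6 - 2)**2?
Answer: 22080/29 ≈ 761.38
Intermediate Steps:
G(V) = (-2 + V/6)**2 (G(V) = (V*(1/6) - 2)**2 = (V/6 - 2)**2 = (-2 + V/6)**2)
A = -56/29 (A = -56*1/29 = -56/29 ≈ -1.9310)
H(t) = -8 + t**2 + 4*t (H(t) = (t**2 + 4*t) - 8 = -8 + t**2 + 4*t)
(A + H(9))*G(-4) = (-56/29 + (-8 + 9**2 + 4*9))*((-12 - 4)**2/36) = (-56/29 + (-8 + 81 + 36))*((1/36)*(-16)**2) = (-56/29 + 109)*((1/36)*256) = (3105/29)*(64/9) = 22080/29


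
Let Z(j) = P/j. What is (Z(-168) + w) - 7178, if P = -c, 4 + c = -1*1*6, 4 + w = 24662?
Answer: 1468315/84 ≈ 17480.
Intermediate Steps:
w = 24658 (w = -4 + 24662 = 24658)
c = -10 (c = -4 - 1*1*6 = -4 - 1*6 = -4 - 6 = -10)
P = 10 (P = -1*(-10) = 10)
Z(j) = 10/j
(Z(-168) + w) - 7178 = (10/(-168) + 24658) - 7178 = (10*(-1/168) + 24658) - 7178 = (-5/84 + 24658) - 7178 = 2071267/84 - 7178 = 1468315/84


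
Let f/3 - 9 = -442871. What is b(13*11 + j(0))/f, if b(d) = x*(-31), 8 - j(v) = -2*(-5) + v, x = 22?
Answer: 341/664293 ≈ 0.00051333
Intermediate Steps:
j(v) = -2 - v (j(v) = 8 - (-2*(-5) + v) = 8 - (10 + v) = 8 + (-10 - v) = -2 - v)
f = -1328586 (f = 27 + 3*(-442871) = 27 - 1328613 = -1328586)
b(d) = -682 (b(d) = 22*(-31) = -682)
b(13*11 + j(0))/f = -682/(-1328586) = -682*(-1/1328586) = 341/664293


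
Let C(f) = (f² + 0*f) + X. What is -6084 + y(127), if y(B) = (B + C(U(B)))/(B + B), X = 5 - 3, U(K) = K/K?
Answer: -772603/127 ≈ -6083.5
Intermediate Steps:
U(K) = 1
X = 2
C(f) = 2 + f² (C(f) = (f² + 0*f) + 2 = (f² + 0) + 2 = f² + 2 = 2 + f²)
y(B) = (3 + B)/(2*B) (y(B) = (B + (2 + 1²))/(B + B) = (B + (2 + 1))/((2*B)) = (B + 3)*(1/(2*B)) = (3 + B)*(1/(2*B)) = (3 + B)/(2*B))
-6084 + y(127) = -6084 + (½)*(3 + 127)/127 = -6084 + (½)*(1/127)*130 = -6084 + 65/127 = -772603/127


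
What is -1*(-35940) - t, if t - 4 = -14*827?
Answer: 47514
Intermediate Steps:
t = -11574 (t = 4 - 14*827 = 4 - 11578 = -11574)
-1*(-35940) - t = -1*(-35940) - 1*(-11574) = 35940 + 11574 = 47514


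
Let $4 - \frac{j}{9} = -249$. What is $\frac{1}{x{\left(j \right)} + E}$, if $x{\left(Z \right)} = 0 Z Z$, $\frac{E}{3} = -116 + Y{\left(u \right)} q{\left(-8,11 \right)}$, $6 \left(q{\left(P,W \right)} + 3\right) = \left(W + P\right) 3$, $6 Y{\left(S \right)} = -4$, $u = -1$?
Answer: $- \frac{1}{345} \approx -0.0028986$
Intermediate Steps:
$Y{\left(S \right)} = - \frac{2}{3}$ ($Y{\left(S \right)} = \frac{1}{6} \left(-4\right) = - \frac{2}{3}$)
$j = 2277$ ($j = 36 - -2241 = 36 + 2241 = 2277$)
$q{\left(P,W \right)} = -3 + \frac{P}{2} + \frac{W}{2}$ ($q{\left(P,W \right)} = -3 + \frac{\left(W + P\right) 3}{6} = -3 + \frac{\left(P + W\right) 3}{6} = -3 + \frac{3 P + 3 W}{6} = -3 + \left(\frac{P}{2} + \frac{W}{2}\right) = -3 + \frac{P}{2} + \frac{W}{2}$)
$E = -345$ ($E = 3 \left(-116 - \frac{2 \left(-3 + \frac{1}{2} \left(-8\right) + \frac{1}{2} \cdot 11\right)}{3}\right) = 3 \left(-116 - \frac{2 \left(-3 - 4 + \frac{11}{2}\right)}{3}\right) = 3 \left(-116 - -1\right) = 3 \left(-116 + 1\right) = 3 \left(-115\right) = -345$)
$x{\left(Z \right)} = 0$ ($x{\left(Z \right)} = 0 Z = 0$)
$\frac{1}{x{\left(j \right)} + E} = \frac{1}{0 - 345} = \frac{1}{-345} = - \frac{1}{345}$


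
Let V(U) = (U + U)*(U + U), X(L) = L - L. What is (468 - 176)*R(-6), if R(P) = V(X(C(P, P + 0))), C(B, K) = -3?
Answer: 0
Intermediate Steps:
X(L) = 0
V(U) = 4*U**2 (V(U) = (2*U)*(2*U) = 4*U**2)
R(P) = 0 (R(P) = 4*0**2 = 4*0 = 0)
(468 - 176)*R(-6) = (468 - 176)*0 = 292*0 = 0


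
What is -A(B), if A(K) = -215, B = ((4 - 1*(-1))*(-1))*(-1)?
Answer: 215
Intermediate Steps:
B = 5 (B = ((4 + 1)*(-1))*(-1) = (5*(-1))*(-1) = -5*(-1) = 5)
-A(B) = -1*(-215) = 215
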